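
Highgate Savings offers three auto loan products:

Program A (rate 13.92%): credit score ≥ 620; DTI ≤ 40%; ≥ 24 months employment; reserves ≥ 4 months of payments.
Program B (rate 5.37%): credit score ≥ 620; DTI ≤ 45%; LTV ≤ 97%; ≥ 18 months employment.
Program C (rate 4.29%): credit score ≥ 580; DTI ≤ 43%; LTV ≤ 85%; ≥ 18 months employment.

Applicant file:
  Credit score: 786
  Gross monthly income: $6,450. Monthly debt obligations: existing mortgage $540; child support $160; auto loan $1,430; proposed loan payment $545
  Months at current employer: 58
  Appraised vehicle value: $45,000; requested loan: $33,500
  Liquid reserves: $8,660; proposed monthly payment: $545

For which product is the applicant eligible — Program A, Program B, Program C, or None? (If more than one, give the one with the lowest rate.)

Program C

Total debts = (540 + 160 + 1,430 + 545) = 2,675; DTI = 2,675/6,450 = 41.5%.
LTV = 33,500/45,000 = 74.4%.
Reserves = 8,660/545 = 15.9 months.
Program A: score 786 ≥ 620; DTI 41.5% > 40%; employment 58 ≥ 24 mo; reserves 15.9 ≥ 4 mo → does not qualify.
Program B: score 786 ≥ 620; DTI 41.5% ≤ 45%; LTV 74.4% ≤ 97%; employment 58 ≥ 18 mo → qualifies.
Program C: score 786 ≥ 580; DTI 41.5% ≤ 43%; LTV 74.4% ≤ 85%; employment 58 ≥ 18 mo → qualifies.
Qualifying: Program B, Program C. Lowest rate is 4.29% → Program C.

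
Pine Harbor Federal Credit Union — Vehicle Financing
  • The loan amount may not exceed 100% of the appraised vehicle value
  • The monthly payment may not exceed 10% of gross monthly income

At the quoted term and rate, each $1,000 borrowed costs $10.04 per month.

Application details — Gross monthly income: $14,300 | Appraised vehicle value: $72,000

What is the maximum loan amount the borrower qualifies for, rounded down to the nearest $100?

Payment cap: 10% × $14,300 = $1,430/month.
At $10.04 per $1,000, that supports 1,430/10.04 × 1,000 ≈ $142,430 → $142,400.
LTV cap: 100% × $72,000 = $72,000 → $72,000.
Binding constraint: loan-to-value.

$72,000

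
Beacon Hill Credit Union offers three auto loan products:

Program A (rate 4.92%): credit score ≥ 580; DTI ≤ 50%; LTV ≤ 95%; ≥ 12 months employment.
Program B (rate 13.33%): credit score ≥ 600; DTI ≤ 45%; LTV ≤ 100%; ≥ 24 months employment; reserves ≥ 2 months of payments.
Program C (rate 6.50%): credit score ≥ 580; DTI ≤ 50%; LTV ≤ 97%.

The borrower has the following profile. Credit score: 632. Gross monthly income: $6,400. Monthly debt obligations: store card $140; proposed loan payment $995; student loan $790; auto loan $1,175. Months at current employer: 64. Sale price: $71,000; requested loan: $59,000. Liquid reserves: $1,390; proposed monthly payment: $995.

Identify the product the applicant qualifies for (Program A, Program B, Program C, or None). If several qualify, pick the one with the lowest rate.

Program A

Total debts = (140 + 995 + 790 + 1,175) = 3,100; DTI = 3,100/6,400 = 48.4%.
LTV = 59,000/71,000 = 83.1%.
Reserves = 1,390/995 = 1.4 months.
Program A: score 632 ≥ 580; DTI 48.4% ≤ 50%; LTV 83.1% ≤ 95%; employment 64 ≥ 12 mo → qualifies.
Program B: score 632 ≥ 600; DTI 48.4% > 45%; LTV 83.1% ≤ 100%; employment 64 ≥ 24 mo; reserves 1.4 < 2 mo → does not qualify.
Program C: score 632 ≥ 580; DTI 48.4% ≤ 50%; LTV 83.1% ≤ 97% → qualifies.
Qualifying: Program A, Program C. Lowest rate is 4.92% → Program A.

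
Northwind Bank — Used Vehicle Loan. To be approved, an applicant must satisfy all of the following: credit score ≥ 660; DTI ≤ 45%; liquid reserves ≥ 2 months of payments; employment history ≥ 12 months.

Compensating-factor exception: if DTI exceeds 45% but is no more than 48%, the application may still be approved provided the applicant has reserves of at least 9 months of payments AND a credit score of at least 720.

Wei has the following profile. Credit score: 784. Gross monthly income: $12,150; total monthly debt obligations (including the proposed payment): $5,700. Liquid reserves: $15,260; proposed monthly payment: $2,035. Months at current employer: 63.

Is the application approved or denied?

Credit score 784 ≥ 660 (meets base)
DTI = 5,700/12,150 = 46.9% > 45% — standard DTI limit exceeded.
Reserves = 15,260/2,035 = 7.5 months ≥ 2
Employment 63 ≥ 12 months
DTI 46.9% is within the 45%–48% exception band; checking compensating factors.
Override check — reserves: 7.5 mo (short of 9); score: 784 (ok).
Compensating-factor requirement not fully met.

Denied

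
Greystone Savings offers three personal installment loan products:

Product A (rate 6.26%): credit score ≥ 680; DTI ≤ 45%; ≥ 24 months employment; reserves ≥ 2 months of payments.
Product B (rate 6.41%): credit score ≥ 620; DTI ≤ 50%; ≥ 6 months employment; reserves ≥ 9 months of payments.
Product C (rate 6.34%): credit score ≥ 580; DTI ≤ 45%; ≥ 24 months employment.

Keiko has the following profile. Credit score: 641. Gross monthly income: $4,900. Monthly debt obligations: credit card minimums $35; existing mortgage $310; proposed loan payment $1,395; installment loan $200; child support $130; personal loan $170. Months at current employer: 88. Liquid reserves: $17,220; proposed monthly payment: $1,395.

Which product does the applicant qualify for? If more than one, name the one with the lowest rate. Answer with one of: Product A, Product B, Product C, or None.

Product B

Total debts = (35 + 310 + 1,395 + 200 + 130 + 170) = 2,240; DTI = 2,240/4,900 = 45.7%.
Reserves = 17,220/1,395 = 12.3 months.
Product A: score 641 < 680; DTI 45.7% > 45%; employment 88 ≥ 24 mo; reserves 12.3 ≥ 2 mo → does not qualify.
Product B: score 641 ≥ 620; DTI 45.7% ≤ 50%; employment 88 ≥ 6 mo; reserves 12.3 ≥ 9 mo → qualifies.
Product C: score 641 ≥ 580; DTI 45.7% > 45%; employment 88 ≥ 24 mo → does not qualify.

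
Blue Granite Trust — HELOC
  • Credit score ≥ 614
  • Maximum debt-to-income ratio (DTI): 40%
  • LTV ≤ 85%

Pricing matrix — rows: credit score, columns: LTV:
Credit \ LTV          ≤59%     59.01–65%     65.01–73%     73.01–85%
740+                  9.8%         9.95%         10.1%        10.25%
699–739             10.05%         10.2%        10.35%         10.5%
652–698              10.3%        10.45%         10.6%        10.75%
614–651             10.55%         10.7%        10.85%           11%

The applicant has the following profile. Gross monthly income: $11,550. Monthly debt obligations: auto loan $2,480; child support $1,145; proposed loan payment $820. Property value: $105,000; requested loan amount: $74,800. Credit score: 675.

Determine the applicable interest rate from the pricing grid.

Credit score 675 ≥ 614; Total monthly debts = (2,480 + 1,145 + 820) = 4,445. DTI: 4,445 ÷ 11,550 = 38.5%, within the 40% cap
Loan-to-value = 74,800/105,000 = 71.2% — pass (85% max)
Credit 675 → row 652–698; LTV 71.2% → column 65.01–73%. Grid cell → 10.6%.

10.6%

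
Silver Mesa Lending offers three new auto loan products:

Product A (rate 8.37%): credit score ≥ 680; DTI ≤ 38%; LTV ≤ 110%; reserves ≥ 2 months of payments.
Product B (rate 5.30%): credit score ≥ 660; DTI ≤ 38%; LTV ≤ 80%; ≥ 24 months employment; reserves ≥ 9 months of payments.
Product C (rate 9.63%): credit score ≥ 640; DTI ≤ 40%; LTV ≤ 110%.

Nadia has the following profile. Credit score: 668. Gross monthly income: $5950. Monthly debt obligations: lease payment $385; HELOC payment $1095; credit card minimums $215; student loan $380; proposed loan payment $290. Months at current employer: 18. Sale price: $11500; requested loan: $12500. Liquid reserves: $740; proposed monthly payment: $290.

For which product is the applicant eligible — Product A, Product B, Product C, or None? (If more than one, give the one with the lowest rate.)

Total debts = (385 + 1,095 + 215 + 380 + 290) = 2,365; DTI = 2,365/5,950 = 39.7%.
LTV = 12,500/11,500 = 108.7%.
Reserves = 740/290 = 2.6 months.
Product A: score 668 < 680; DTI 39.7% > 38%; LTV 108.7% ≤ 110%; reserves 2.6 ≥ 2 mo → does not qualify.
Product B: score 668 ≥ 660; DTI 39.7% > 38%; LTV 108.7% > 80%; employment 18 < 24 mo; reserves 2.6 < 9 mo → does not qualify.
Product C: score 668 ≥ 640; DTI 39.7% ≤ 40%; LTV 108.7% ≤ 110% → qualifies.

Product C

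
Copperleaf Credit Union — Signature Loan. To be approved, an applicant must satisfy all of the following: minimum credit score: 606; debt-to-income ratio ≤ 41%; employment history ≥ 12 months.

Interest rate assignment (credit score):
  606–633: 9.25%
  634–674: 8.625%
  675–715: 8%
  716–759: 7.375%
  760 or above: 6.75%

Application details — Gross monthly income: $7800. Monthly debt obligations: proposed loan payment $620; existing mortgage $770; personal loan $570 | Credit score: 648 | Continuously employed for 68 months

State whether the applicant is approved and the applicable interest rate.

Credit score 648 ≥ 606 (meets minimum)
Employment 68 ≥ 12 months
Total monthly debts = (620 + 770 + 570) = 1,960. DTI: 1,960 ÷ 7,800 = 25.1%, within the 41% cap
All requirements met. Score 648 falls in the 634–674 tier → 8.625%.

Approved at 8.625%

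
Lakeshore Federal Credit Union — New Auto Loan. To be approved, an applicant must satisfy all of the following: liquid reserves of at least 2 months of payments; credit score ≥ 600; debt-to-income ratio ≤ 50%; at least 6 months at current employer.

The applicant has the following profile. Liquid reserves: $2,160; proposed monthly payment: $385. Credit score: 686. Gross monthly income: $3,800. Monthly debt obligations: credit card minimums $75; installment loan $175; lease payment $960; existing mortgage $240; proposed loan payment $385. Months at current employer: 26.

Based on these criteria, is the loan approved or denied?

Reserves: 2,160 ÷ 385 = 5.6 months (meets 2-month minimum)
Credit score 686 ≥ 600 (meets)
Total monthly debts = (75 + 175 + 960 + 240 + 385) = 1,835. DTI = 1,835/3,800 = 48.3% ≤ 50%
Employment 26 ≥ 6 months
All criteria satisfied.

Approved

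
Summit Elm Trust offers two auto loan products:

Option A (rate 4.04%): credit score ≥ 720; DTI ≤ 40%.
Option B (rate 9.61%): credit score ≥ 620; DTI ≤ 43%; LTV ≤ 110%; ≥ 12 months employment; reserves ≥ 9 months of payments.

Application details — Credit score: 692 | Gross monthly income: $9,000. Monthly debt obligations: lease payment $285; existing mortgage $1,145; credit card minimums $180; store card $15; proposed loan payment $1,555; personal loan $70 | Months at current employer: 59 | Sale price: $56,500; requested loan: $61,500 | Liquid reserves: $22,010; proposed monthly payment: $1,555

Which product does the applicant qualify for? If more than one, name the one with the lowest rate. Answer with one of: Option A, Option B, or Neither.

Option B

Total debts = (285 + 1,145 + 180 + 15 + 1,555 + 70) = 3,250; DTI = 3,250/9,000 = 36.1%.
LTV = 61,500/56,500 = 108.8%.
Reserves = 22,010/1,555 = 14.2 months.
Option A: score 692 < 720; DTI 36.1% ≤ 40% → does not qualify.
Option B: score 692 ≥ 620; DTI 36.1% ≤ 43%; LTV 108.8% ≤ 110%; employment 59 ≥ 12 mo; reserves 14.2 ≥ 9 mo → qualifies.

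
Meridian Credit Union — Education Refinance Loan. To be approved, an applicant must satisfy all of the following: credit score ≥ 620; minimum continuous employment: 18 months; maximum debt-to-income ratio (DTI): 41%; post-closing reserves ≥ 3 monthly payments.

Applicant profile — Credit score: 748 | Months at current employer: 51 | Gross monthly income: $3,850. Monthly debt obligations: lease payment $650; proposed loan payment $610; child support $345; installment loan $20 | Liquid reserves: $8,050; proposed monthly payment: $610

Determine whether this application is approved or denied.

Denied

Credit score 748 ≥ 620 (meets)
Employment 51 ≥ 18 months
Total monthly debts = (650 + 610 + 345 + 20) = 1,625. DTI: 1,625 ÷ 3,850 = 42.2%, exceeds the 41% cap
Liquid reserves cover 8,050/610 = 13.2 months — ≥ 3 required
Fails on DTI.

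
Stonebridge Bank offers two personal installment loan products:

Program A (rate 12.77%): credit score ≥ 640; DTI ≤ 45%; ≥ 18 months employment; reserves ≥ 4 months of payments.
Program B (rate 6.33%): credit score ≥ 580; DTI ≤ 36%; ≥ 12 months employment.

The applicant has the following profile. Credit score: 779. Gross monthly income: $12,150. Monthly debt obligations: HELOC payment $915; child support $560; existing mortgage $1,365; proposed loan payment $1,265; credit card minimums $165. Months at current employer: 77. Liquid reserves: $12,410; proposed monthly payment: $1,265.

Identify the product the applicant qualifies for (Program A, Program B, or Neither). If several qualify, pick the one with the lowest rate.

Program B

Total debts = (915 + 560 + 1,365 + 1,265 + 165) = 4,270; DTI = 4,270/12,150 = 35.1%.
Reserves = 12,410/1,265 = 9.8 months.
Program A: score 779 ≥ 640; DTI 35.1% ≤ 45%; employment 77 ≥ 18 mo; reserves 9.8 ≥ 4 mo → qualifies.
Program B: score 779 ≥ 580; DTI 35.1% ≤ 36%; employment 77 ≥ 12 mo → qualifies.
Qualifying: Program A, Program B. Lowest rate is 6.33% → Program B.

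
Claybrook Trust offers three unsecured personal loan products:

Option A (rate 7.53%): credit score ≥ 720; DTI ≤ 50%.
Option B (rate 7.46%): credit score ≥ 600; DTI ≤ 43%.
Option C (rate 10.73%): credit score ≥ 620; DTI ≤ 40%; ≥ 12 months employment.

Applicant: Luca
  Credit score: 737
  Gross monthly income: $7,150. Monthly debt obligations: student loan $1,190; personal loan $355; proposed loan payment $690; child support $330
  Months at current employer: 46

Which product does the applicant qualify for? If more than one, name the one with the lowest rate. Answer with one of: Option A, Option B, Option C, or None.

Option B

Total debts = (1,190 + 355 + 690 + 330) = 2,565; DTI = 2,565/7,150 = 35.9%.
Option A: score 737 ≥ 720; DTI 35.9% ≤ 50% → qualifies.
Option B: score 737 ≥ 600; DTI 35.9% ≤ 43% → qualifies.
Option C: score 737 ≥ 620; DTI 35.9% ≤ 40%; employment 46 ≥ 12 mo → qualifies.
Qualifying: Option A, Option B, Option C. Lowest rate is 7.46% → Option B.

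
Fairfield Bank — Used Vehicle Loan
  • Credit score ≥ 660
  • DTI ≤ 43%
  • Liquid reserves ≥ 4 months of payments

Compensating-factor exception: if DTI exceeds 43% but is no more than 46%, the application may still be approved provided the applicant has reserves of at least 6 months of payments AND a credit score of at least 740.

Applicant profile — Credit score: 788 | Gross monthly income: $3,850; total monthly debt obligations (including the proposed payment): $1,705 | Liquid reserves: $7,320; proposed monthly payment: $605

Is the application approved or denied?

Credit score 788 ≥ 660 (meets base)
DTI = 1,705/3,850 = 44.3% > 43% — standard DTI limit exceeded.
Reserves: 7,320 ÷ 605 = 12.1 months (meets 4-month minimum)
DTI 44.3% is within the 43%–46% exception band; checking compensating factors.
Override check — reserves: 12.1 mo (ok); score: 788 (ok).
Both override conditions satisfied; DTI exception granted.

Approved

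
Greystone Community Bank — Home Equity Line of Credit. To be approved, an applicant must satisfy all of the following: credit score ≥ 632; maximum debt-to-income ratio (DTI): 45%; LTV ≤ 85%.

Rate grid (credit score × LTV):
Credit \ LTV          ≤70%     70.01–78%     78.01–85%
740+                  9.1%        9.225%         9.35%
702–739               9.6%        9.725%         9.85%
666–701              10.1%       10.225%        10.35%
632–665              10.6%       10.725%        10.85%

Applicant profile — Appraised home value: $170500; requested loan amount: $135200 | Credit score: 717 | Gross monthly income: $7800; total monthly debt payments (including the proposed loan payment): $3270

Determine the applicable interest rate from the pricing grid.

Credit score 717 ≥ 632; DTI = 3,270/7,800 = 41.9% ≤ 45%
Loan-to-value = 135,200/170,500 = 79.3% — pass (85% max)
Score 717 is in the 702–739 band; LTV 79.3% is in the 78.01–85% band → 9.85%.

9.85%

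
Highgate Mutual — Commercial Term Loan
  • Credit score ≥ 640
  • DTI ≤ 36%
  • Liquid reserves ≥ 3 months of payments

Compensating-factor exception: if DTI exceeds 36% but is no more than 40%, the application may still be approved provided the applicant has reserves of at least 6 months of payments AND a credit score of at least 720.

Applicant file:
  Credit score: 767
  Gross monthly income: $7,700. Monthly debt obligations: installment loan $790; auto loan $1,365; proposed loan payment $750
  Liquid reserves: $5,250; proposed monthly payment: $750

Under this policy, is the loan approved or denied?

Credit score 767 ≥ 640 (meets base)
Total debts = (790 + 1,365 + 750) = 2,905. DTI: 2,905 ÷ 7,700 = 37.7%, over the 36% base limit.
Reserves: 5,250 ÷ 750 = 7.0 months (meets 3-month minimum)
37.7% falls in the override range (36%–40%), so the compensating-factor test applies.
Reserves 7.0 ≥ 6 months; credit score 767 ≥ 720.
Both override conditions satisfied; DTI exception granted.

Approved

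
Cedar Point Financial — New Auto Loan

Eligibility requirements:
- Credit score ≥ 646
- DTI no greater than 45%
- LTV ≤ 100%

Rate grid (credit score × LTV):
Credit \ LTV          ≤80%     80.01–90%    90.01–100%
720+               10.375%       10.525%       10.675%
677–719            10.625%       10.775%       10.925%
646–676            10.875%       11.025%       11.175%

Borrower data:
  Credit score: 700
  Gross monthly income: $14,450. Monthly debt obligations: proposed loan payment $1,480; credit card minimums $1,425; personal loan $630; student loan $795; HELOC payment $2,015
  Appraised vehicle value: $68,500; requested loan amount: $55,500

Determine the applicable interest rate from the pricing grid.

Credit score 700 ≥ 646; Total monthly debts = (1,480 + 1,425 + 630 + 795 + 2,015) = 6,345. DTI = 6,345/14,450 = 43.9% ≤ 45%
Loan-to-value = 55,500/68,500 = 81% — pass (100% max)
Score 700 is in the 677–719 band; LTV 81% is in the 80.01–90% band → 10.775%.

10.775%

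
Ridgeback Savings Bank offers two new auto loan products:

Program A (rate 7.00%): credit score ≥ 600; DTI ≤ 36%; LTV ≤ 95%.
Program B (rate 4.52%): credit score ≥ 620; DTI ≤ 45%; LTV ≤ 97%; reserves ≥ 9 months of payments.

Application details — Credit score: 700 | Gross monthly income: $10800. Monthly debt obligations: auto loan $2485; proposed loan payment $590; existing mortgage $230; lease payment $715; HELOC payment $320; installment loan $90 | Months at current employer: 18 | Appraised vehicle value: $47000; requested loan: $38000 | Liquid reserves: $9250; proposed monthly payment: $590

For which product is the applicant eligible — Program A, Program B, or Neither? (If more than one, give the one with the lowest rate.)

Program B

Total debts = (2,485 + 590 + 230 + 715 + 320 + 90) = 4,430; DTI = 4,430/10,800 = 41%.
LTV = 38,000/47,000 = 80.9%.
Reserves = 9,250/590 = 15.7 months.
Program A: score 700 ≥ 600; DTI 41% > 36%; LTV 80.9% ≤ 95% → does not qualify.
Program B: score 700 ≥ 620; DTI 41% ≤ 45%; LTV 80.9% ≤ 97%; reserves 15.7 ≥ 9 mo → qualifies.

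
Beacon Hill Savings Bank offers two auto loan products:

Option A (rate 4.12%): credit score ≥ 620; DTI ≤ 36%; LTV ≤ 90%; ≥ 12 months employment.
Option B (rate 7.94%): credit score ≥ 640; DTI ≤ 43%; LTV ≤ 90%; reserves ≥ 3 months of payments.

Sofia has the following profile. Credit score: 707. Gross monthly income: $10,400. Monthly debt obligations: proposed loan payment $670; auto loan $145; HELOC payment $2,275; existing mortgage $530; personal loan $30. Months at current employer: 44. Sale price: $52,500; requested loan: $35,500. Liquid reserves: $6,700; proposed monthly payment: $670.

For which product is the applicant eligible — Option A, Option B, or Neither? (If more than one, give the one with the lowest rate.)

Total debts = (670 + 145 + 2,275 + 530 + 30) = 3,650; DTI = 3,650/10,400 = 35.1%.
LTV = 35,500/52,500 = 67.6%.
Reserves = 6,700/670 = 10.0 months.
Option A: score 707 ≥ 620; DTI 35.1% ≤ 36%; LTV 67.6% ≤ 90%; employment 44 ≥ 12 mo → qualifies.
Option B: score 707 ≥ 640; DTI 35.1% ≤ 43%; LTV 67.6% ≤ 90%; reserves 10.0 ≥ 3 mo → qualifies.
Qualifying: Option A, Option B. Lowest rate is 4.12% → Option A.

Option A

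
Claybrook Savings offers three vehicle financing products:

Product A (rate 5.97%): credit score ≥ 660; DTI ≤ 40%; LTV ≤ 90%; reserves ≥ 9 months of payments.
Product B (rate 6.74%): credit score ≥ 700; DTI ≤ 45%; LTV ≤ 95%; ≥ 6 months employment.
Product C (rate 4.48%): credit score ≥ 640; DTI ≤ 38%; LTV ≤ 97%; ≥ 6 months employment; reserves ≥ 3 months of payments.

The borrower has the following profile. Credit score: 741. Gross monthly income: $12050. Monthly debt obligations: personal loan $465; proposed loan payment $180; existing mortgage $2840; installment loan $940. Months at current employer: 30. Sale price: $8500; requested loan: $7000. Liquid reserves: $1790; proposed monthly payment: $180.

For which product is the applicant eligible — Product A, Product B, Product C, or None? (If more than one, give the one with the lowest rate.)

Product C

Total debts = (465 + 180 + 2,840 + 940) = 4,425; DTI = 4,425/12,050 = 36.7%.
LTV = 7,000/8,500 = 82.4%.
Reserves = 1,790/180 = 9.9 months.
Product A: score 741 ≥ 660; DTI 36.7% ≤ 40%; LTV 82.4% ≤ 90%; reserves 9.9 ≥ 9 mo → qualifies.
Product B: score 741 ≥ 700; DTI 36.7% ≤ 45%; LTV 82.4% ≤ 95%; employment 30 ≥ 6 mo → qualifies.
Product C: score 741 ≥ 640; DTI 36.7% ≤ 38%; LTV 82.4% ≤ 97%; employment 30 ≥ 6 mo; reserves 9.9 ≥ 3 mo → qualifies.
Qualifying: Product A, Product B, Product C. Lowest rate is 4.48% → Product C.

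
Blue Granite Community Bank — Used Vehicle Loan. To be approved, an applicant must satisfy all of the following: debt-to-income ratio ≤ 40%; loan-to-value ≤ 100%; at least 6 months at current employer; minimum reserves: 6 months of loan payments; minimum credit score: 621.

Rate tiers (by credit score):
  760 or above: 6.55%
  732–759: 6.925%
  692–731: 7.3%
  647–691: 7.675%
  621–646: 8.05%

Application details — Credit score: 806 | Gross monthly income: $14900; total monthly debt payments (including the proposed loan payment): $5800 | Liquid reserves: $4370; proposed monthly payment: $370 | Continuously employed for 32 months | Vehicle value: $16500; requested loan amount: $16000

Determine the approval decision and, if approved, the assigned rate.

Approved at 6.55%

Credit score 806 ≥ 621 (meets minimum)
Employment 32 ≥ 6 months
Liquid reserves cover 4,370/370 = 11.8 months — ≥ 6 required
Loan-to-value = 16,000/16,500 = 97% — pass (100% max)
DTI: 5,800 ÷ 14,900 = 38.9%, within the 40% cap
All requirements met. Score 806 falls in the 760 or above tier → 6.55%.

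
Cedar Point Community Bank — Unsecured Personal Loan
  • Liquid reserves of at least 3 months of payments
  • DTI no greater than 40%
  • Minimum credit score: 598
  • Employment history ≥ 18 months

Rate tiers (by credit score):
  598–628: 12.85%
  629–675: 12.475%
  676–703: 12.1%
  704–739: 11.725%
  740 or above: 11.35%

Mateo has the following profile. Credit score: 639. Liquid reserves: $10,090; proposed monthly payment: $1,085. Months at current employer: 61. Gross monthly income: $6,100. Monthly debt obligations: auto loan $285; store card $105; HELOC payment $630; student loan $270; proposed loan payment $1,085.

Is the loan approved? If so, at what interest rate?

Approved at 12.475%

Credit score 639 ≥ 598 (meets minimum)
Reserves: 10,090 ÷ 1,085 = 9.3 months (meets 3-month minimum)
Total monthly debts = (285 + 105 + 630 + 270 + 1,085) = 2,375. DTI: 2,375 ÷ 6,100 = 38.9%, within the 40% cap
Employment 61 ≥ 18 months
All requirements met. Score 639 falls in the 629–675 tier → 12.475%.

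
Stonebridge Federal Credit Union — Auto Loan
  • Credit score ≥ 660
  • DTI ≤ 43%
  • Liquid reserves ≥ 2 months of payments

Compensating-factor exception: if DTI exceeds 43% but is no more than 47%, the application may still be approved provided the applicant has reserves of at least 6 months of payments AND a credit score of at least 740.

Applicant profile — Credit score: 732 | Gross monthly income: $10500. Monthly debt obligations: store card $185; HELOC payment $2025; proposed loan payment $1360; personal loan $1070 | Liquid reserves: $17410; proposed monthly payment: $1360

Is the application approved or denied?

Denied

Credit score 732 ≥ 660 (meets base)
Total debts = (185 + 2,025 + 1,360 + 1,070) = 4,640. DTI: 4,640 ÷ 10,500 = 44.2%, over the 43% base limit.
Liquid reserves cover 17,410/1,360 = 12.8 months — ≥ 2 required
44.2% falls in the override range (43%–47%), so the compensating-factor test applies.
Override check — reserves: 12.8 mo (ok); score: 732 (below 740).
Override conditions not both satisfied; exception does not apply.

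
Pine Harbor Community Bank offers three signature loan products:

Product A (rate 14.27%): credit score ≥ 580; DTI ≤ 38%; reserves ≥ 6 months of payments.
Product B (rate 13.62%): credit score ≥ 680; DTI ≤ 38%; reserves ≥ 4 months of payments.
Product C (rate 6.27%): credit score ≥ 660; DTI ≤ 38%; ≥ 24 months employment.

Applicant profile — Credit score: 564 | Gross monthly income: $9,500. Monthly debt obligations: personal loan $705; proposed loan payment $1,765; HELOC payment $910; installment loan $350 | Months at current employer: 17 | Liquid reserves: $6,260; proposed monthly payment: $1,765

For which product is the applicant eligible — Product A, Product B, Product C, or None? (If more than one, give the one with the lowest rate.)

Total debts = (705 + 1,765 + 910 + 350) = 3,730; DTI = 3,730/9,500 = 39.3%.
Reserves = 6,260/1,765 = 3.5 months.
Product A: score 564 < 580; DTI 39.3% > 38%; reserves 3.5 < 6 mo → does not qualify.
Product B: score 564 < 680; DTI 39.3% > 38%; reserves 3.5 < 4 mo → does not qualify.
Product C: score 564 < 660; DTI 39.3% > 38%; employment 17 < 24 mo → does not qualify.

None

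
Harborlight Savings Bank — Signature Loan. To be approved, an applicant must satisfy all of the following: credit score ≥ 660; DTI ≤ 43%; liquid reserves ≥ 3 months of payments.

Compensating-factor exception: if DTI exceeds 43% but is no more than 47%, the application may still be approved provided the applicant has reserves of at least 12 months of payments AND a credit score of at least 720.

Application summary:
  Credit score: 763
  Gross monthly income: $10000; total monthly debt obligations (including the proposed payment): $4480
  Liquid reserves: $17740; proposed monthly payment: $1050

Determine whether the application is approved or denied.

Approved

Credit score 763 ≥ 660 (meets base)
DTI: 4,480 ÷ 10,000 = 44.8%, over the 43% base limit.
Reserves = 17,740/1,050 = 16.9 months ≥ 3
44.8% falls in the override range (43%–47%), so the compensating-factor test applies.
Reserves 16.9 ≥ 12 months; credit score 763 ≥ 720.
Both compensating conditions met → exception applies.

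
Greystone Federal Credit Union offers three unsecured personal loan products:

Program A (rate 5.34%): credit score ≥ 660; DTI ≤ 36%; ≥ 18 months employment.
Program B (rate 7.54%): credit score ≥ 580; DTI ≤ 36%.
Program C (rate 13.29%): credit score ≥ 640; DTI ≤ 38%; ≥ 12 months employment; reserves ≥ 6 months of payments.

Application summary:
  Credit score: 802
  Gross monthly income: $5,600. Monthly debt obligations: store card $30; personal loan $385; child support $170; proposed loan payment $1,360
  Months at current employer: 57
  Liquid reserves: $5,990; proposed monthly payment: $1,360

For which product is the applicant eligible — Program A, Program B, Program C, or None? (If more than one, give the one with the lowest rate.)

Total debts = (30 + 385 + 170 + 1,360) = 1,945; DTI = 1,945/5,600 = 34.7%.
Reserves = 5,990/1,360 = 4.4 months.
Program A: score 802 ≥ 660; DTI 34.7% ≤ 36%; employment 57 ≥ 18 mo → qualifies.
Program B: score 802 ≥ 580; DTI 34.7% ≤ 36% → qualifies.
Program C: score 802 ≥ 640; DTI 34.7% ≤ 38%; employment 57 ≥ 12 mo; reserves 4.4 < 6 mo → does not qualify.
Qualifying: Program A, Program B. Lowest rate is 5.34% → Program A.

Program A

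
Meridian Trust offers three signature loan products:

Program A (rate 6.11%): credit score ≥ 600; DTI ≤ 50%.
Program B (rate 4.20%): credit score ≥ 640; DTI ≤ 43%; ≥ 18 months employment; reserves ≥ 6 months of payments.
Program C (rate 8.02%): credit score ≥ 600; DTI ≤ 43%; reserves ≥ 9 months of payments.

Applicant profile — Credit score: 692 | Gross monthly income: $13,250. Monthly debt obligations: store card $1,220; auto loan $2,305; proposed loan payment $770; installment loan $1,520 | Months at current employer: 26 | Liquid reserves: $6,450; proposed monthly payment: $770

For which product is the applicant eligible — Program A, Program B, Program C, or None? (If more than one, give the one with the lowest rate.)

Program A

Total debts = (1,220 + 2,305 + 770 + 1,520) = 5,815; DTI = 5,815/13,250 = 43.9%.
Reserves = 6,450/770 = 8.4 months.
Program A: score 692 ≥ 600; DTI 43.9% ≤ 50% → qualifies.
Program B: score 692 ≥ 640; DTI 43.9% > 43%; employment 26 ≥ 18 mo; reserves 8.4 ≥ 6 mo → does not qualify.
Program C: score 692 ≥ 600; DTI 43.9% > 43%; reserves 8.4 < 9 mo → does not qualify.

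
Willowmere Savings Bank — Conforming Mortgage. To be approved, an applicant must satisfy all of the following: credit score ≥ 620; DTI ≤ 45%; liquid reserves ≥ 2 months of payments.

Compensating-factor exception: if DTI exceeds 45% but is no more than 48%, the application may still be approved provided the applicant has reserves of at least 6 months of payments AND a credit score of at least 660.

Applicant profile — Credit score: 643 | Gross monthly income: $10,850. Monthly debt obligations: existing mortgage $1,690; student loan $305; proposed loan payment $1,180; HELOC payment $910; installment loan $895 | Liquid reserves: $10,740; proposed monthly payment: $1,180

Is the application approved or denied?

Credit score 643 ≥ 620 (meets base)
Total debts = (1,690 + 305 + 1,180 + 910 + 895) = 4,980. DTI: 4,980 ÷ 10,850 = 45.9%, over the 45% base limit.
Reserves: 10,740 ÷ 1,180 = 9.1 months (meets 2-month minimum)
DTI 45.9% is within the 45%–48% exception band; checking compensating factors.
Override check — reserves: 9.1 mo (ok); score: 643 (below 660).
Override conditions not both satisfied; exception does not apply.

Denied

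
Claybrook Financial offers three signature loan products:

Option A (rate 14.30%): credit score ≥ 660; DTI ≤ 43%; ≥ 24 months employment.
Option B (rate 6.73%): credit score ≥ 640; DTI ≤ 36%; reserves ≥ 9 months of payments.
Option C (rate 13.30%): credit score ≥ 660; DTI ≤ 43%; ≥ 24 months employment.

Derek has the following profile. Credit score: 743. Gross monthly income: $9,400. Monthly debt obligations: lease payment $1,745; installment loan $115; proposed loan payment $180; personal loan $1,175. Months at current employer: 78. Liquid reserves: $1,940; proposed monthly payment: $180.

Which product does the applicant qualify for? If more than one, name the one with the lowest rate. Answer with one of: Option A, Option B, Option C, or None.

Total debts = (1,745 + 115 + 180 + 1,175) = 3,215; DTI = 3,215/9,400 = 34.2%.
Reserves = 1,940/180 = 10.8 months.
Option A: score 743 ≥ 660; DTI 34.2% ≤ 43%; employment 78 ≥ 24 mo → qualifies.
Option B: score 743 ≥ 640; DTI 34.2% ≤ 36%; reserves 10.8 ≥ 9 mo → qualifies.
Option C: score 743 ≥ 660; DTI 34.2% ≤ 43%; employment 78 ≥ 24 mo → qualifies.
Qualifying: Option A, Option B, Option C. Lowest rate is 6.73% → Option B.

Option B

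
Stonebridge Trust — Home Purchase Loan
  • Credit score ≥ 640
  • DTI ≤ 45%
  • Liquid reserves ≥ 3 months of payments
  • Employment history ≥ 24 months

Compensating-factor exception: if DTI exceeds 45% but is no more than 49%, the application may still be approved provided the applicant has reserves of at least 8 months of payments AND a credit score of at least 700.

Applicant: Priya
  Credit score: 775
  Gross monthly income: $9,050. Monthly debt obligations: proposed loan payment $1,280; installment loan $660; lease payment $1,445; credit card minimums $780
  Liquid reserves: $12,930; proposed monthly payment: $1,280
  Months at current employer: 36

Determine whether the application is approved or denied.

Credit score 775 ≥ 640 (meets base)
Total debts = (1,280 + 660 + 1,445 + 780) = 4,165. DTI = 4,165/9,050 = 46% > 45% — standard DTI limit exceeded.
Liquid reserves cover 12,930/1,280 = 10.1 months — ≥ 3 required
Employment 36 ≥ 24 months
46% falls in the override range (45%–49%), so the compensating-factor test applies.
Reserves 10.1 ≥ 8 months; credit score 775 ≥ 700.
Both override conditions satisfied; DTI exception granted.

Approved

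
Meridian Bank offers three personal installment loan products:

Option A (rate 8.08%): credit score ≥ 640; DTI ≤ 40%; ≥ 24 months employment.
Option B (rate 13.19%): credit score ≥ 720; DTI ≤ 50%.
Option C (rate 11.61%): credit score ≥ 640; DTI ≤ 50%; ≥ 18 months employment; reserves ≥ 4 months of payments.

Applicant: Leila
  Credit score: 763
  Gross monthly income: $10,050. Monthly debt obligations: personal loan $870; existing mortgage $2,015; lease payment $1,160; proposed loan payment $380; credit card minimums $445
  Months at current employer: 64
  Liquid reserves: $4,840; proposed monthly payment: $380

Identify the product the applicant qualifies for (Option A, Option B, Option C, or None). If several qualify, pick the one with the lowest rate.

Option C

Total debts = (870 + 2,015 + 1,160 + 380 + 445) = 4,870; DTI = 4,870/10,050 = 48.5%.
Reserves = 4,840/380 = 12.7 months.
Option A: score 763 ≥ 640; DTI 48.5% > 40%; employment 64 ≥ 24 mo → does not qualify.
Option B: score 763 ≥ 720; DTI 48.5% ≤ 50% → qualifies.
Option C: score 763 ≥ 640; DTI 48.5% ≤ 50%; employment 64 ≥ 18 mo; reserves 12.7 ≥ 4 mo → qualifies.
Qualifying: Option B, Option C. Lowest rate is 11.61% → Option C.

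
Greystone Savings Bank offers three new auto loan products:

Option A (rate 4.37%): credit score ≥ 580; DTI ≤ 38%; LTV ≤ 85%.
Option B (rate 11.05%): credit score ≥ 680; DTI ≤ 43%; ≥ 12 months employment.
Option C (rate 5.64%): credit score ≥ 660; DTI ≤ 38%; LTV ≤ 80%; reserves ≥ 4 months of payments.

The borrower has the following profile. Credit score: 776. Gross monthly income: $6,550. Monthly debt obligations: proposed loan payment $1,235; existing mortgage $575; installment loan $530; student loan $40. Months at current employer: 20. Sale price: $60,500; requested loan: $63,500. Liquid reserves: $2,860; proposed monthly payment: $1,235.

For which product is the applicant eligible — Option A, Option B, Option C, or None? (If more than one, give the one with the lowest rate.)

Total debts = (1,235 + 575 + 530 + 40) = 2,380; DTI = 2,380/6,550 = 36.3%.
LTV = 63,500/60,500 = 105%.
Reserves = 2,860/1,235 = 2.3 months.
Option A: score 776 ≥ 580; DTI 36.3% ≤ 38%; LTV 105% > 85% → does not qualify.
Option B: score 776 ≥ 680; DTI 36.3% ≤ 43%; employment 20 ≥ 12 mo → qualifies.
Option C: score 776 ≥ 660; DTI 36.3% ≤ 38%; LTV 105% > 80%; reserves 2.3 < 4 mo → does not qualify.

Option B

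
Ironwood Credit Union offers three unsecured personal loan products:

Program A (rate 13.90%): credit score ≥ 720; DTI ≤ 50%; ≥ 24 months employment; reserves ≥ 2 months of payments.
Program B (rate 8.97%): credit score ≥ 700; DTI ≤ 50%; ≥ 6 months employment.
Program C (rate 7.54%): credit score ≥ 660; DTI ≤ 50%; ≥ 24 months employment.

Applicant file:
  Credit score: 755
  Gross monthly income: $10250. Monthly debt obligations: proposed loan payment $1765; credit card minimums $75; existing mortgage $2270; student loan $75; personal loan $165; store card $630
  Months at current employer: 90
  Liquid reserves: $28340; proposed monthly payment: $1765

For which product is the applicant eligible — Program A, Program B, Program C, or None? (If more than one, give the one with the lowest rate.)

Total debts = (1,765 + 75 + 2,270 + 75 + 165 + 630) = 4,980; DTI = 4,980/10,250 = 48.6%.
Reserves = 28,340/1,765 = 16.1 months.
Program A: score 755 ≥ 720; DTI 48.6% ≤ 50%; employment 90 ≥ 24 mo; reserves 16.1 ≥ 2 mo → qualifies.
Program B: score 755 ≥ 700; DTI 48.6% ≤ 50%; employment 90 ≥ 6 mo → qualifies.
Program C: score 755 ≥ 660; DTI 48.6% ≤ 50%; employment 90 ≥ 24 mo → qualifies.
Qualifying: Program A, Program B, Program C. Lowest rate is 7.54% → Program C.

Program C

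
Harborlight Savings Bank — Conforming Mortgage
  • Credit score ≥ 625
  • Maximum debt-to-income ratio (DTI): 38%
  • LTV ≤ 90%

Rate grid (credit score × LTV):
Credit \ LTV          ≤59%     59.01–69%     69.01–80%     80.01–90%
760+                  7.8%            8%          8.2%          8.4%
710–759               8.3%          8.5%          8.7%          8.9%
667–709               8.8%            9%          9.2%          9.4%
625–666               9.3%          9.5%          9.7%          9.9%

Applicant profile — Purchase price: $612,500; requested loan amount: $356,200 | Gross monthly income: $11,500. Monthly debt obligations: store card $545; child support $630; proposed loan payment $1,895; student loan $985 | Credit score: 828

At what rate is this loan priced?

Credit score 828 ≥ 625; Total monthly debts = (545 + 630 + 1,895 + 985) = 4,055. DTI: 4,055 ÷ 11,500 = 35.3%, within the 38% cap
LTV: 356,200 ÷ 612,500 = 58.2%, within 90% cap
Score 828 is in the 760+ band; LTV 58.2% is in the ≤59% band → 7.8%.

7.8%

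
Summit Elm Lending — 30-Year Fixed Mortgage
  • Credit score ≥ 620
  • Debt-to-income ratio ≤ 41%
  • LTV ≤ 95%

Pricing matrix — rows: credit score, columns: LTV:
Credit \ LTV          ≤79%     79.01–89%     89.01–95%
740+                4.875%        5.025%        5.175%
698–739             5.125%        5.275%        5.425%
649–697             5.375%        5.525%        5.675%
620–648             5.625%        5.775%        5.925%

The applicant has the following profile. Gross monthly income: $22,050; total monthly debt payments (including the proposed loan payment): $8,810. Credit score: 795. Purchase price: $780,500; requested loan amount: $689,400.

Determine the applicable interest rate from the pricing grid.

Credit score 795 ≥ 620; Debt-to-income = 8,810/22,050 = 40% — meets 41% limit
LTV = 689,400/780,500 = 88.3% ≤ 95%
Credit 795 → row 740+; LTV 88.3% → column 79.01–89%. Grid cell → 5.025%.

5.025%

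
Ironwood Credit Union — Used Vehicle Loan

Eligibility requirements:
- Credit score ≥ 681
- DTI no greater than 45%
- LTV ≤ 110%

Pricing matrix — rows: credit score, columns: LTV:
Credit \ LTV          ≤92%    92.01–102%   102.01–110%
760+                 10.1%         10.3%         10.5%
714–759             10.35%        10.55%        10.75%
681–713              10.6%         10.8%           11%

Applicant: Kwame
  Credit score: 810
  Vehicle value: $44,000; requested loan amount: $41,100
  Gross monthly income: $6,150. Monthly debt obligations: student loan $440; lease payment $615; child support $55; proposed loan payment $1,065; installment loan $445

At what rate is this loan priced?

10.3%

Credit score 810 ≥ 681; Total monthly debts = (440 + 615 + 55 + 1,065 + 445) = 2,620. DTI = 2,620/6,150 = 42.6% ≤ 45%
LTV: 41,100 ÷ 44,000 = 93.4%, within 110% cap
Score 810 is in the 760+ band; LTV 93.4% is in the 92.01–102% band → 10.3%.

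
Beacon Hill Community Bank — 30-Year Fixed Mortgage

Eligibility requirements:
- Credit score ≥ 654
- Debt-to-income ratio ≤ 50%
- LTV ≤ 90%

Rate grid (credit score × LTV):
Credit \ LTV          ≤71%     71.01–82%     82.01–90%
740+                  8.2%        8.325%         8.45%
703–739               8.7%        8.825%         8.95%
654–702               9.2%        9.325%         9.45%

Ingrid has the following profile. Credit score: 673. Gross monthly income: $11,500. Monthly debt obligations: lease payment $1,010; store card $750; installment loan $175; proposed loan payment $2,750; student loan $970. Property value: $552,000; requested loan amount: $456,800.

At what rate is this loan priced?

9.45%

Credit score 673 ≥ 654; Total monthly debts = (1,010 + 750 + 175 + 2,750 + 970) = 5,655. Debt-to-income = 5,655/11,500 = 49.2% — meets 50% limit
LTV: 456,800 ÷ 552,000 = 82.8%, within 90% cap
Row: 673 falls in 654–702. Column: 82.8% falls in 82.01–90%. Rate = 9.45%.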